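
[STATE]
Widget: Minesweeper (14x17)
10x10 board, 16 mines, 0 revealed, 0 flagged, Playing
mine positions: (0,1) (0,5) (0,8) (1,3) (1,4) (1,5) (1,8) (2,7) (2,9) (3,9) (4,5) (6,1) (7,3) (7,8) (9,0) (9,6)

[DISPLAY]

■■■■■■■■■■    
■■■■■■■■■■    
■■■■■■■■■■    
■■■■■■■■■■    
■■■■■■■■■■    
■■■■■■■■■■    
■■■■■■■■■■    
■■■■■■■■■■    
■■■■■■■■■■    
■■■■■■■■■■    
              
              
              
              
              
              
              


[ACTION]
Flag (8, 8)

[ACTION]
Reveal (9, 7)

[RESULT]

■■■■■■■■■■    
■■■■■■■■■■    
■■■■■■■■■■    
■■■■■■■■■■    
■■■■■■■■■■    
■■■■■■■■■■    
■■■■■■■■■■    
■■■■■■■■■■    
■■■■■■■■⚑■    
■■■■■■■1■■    
              
              
              
              
              
              
              


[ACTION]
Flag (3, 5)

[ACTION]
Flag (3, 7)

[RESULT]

■■■■■■■■■■    
■■■■■■■■■■    
■■■■■■■■■■    
■■■■■⚑■⚑■■    
■■■■■■■■■■    
■■■■■■■■■■    
■■■■■■■■■■    
■■■■■■■■■■    
■■■■■■■■⚑■    
■■■■■■■1■■    
              
              
              
              
              
              
              


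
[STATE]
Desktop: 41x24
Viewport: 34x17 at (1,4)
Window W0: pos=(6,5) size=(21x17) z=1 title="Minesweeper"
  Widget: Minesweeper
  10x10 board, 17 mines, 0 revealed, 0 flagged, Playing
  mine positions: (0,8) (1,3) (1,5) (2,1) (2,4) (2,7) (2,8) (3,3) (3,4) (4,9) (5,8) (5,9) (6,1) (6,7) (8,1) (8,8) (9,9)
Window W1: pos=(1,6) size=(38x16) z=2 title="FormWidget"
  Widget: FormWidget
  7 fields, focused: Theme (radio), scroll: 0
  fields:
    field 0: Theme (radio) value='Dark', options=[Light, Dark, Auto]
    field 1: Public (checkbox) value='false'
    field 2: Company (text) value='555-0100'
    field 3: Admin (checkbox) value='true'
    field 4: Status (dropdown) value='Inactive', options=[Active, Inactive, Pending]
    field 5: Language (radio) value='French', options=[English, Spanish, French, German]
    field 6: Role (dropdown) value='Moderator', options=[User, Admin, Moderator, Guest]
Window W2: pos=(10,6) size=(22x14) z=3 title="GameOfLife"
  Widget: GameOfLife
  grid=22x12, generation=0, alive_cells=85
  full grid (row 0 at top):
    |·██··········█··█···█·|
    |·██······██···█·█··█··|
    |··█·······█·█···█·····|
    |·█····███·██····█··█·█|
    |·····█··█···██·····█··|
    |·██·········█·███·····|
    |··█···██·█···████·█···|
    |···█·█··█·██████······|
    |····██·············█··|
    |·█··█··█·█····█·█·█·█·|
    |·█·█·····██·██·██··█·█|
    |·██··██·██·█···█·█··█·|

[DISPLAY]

                                  
     ┏━━━━━━━━━━━━━━━━━━━┓        
┏━━━━━━━━┏━━━━━━━━━━━━━━━━━━━━┓━━━
┃ FormWid┃ GameOfLife         ┃   
┠────────┠────────────────────┨───
┃> Theme:┃Gen: 0              ┃ark
┃  Public┃██······██···█·█··█·┃   
┃  Compan┃·█·······█·█···█····┃   
┃  Admin:┃█····███·██····█··█·┃   
┃  Status┃····█··█···██·····█·┃   
┃  Langua┃██·········█·███····┃ Sp
┃  Role: ┃·█···██·█···████·█··┃   
┃        ┃··█·█··█·██████·····┃   
┃        ┃···██·············█·┃   
┃        ┃█··█··█·█····█·█·█·█┃   
┃        ┗━━━━━━━━━━━━━━━━━━━━┛   
┃                                 


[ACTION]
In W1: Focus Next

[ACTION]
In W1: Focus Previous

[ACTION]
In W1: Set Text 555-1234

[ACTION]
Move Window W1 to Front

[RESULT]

                                  
     ┏━━━━━━━━━━━━━━━━━━━┓        
┏━━━━━━━━━━━━━━━━━━━━━━━━━━━━━━━━━
┃ FormWidget                      
┠─────────────────────────────────
┃> Theme:      ( ) Light  (●) Dark
┃  Public:     [ ]                
┃  Company:    [555-0100          
┃  Admin:      [x]                
┃  Status:     [Inactive          
┃  Language:   ( ) English  ( ) Sp
┃  Role:       [Moderator         
┃                                 
┃                                 
┃                                 
┃                                 
┃                                 


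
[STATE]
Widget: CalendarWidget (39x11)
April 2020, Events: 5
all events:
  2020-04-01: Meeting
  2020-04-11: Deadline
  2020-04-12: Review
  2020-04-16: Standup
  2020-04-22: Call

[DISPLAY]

               April 2020              
Mo Tu We Th Fr Sa Su                   
       1*  2  3  4  5                  
 6  7  8  9 10 11* 12*                 
13 14 15 16* 17 18 19                  
20 21 22* 23 24 25 26                  
27 28 29 30                            
                                       
                                       
                                       
                                       


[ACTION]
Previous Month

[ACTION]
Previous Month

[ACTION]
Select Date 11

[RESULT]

             February 2020             
Mo Tu We Th Fr Sa Su                   
                1  2                   
 3  4  5  6  7  8  9                   
10 [11] 12 13 14 15 16                 
17 18 19 20 21 22 23                   
24 25 26 27 28 29                      
                                       
                                       
                                       
                                       


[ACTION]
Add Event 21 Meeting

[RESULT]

             February 2020             
Mo Tu We Th Fr Sa Su                   
                1  2                   
 3  4  5  6  7  8  9                   
10 [11] 12 13 14 15 16                 
17 18 19 20 21* 22 23                  
24 25 26 27 28 29                      
                                       
                                       
                                       
                                       


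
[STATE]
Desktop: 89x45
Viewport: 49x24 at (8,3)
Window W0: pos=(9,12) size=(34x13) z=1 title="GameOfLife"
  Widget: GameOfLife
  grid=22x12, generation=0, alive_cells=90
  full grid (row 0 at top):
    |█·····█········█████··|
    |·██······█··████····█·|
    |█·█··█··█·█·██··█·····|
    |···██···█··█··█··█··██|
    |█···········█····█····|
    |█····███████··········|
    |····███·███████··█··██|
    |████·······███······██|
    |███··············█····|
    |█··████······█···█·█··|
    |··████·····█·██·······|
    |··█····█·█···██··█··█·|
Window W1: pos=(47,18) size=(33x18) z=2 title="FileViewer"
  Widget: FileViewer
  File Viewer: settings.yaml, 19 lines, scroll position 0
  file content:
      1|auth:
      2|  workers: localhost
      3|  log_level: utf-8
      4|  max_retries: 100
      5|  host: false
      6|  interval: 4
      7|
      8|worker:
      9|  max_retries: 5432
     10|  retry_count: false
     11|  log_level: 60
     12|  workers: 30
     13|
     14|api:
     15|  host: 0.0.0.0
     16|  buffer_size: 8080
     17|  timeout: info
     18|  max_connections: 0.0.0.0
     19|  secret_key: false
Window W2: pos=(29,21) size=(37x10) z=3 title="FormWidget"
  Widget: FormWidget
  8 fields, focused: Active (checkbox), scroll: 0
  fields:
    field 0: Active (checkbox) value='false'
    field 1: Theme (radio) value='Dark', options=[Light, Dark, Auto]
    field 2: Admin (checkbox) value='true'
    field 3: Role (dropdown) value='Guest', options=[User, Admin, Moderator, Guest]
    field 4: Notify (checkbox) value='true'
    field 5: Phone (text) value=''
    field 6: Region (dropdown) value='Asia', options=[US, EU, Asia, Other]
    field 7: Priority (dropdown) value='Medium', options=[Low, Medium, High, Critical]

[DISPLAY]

                                                 
                                                 
                                                 
                                                 
                                                 
                                                 
                                                 
                                                 
                                                 
 ┏━━━━━━━━━━━━━━━━━━━━━━━━━━━━━━━━┓              
 ┃ GameOfLife                     ┃              
 ┠────────────────────────────────┨              
 ┃Gen: 0                          ┃              
 ┃█·█··█··█·█·██··█·····          ┃              
 ┃···██···█··█··█··█··██          ┃              
 ┃█···········█····█····          ┃    ┏━━━━━━━━━
 ┃█····███████··········          ┃    ┃ FileView
 ┃····███·███████··█··██          ┃    ┠─────────
 ┃████·······███·····┏━━━━━━━━━━━━━━━━━━━━━━━━━━━
 ┃███··············█·┃ FormWidget                
 ┃█··████······█···█·┠───────────────────────────
 ┗━━━━━━━━━━━━━━━━━━━┃> Active:     [ ]          
                     ┃  Theme:      ( ) Light  (●
                     ┃  Admin:      [x]          


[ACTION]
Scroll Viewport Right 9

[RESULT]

                                                 
                                                 
                                                 
                                                 
                                                 
                                                 
                                                 
                                                 
                                                 
━━━━━━━━━━━━━━━━━━━━━━━━━┓                       
Life                     ┃                       
─────────────────────────┨                       
                         ┃                       
·█·█·██··█·····          ┃                       
·█··█··█··█··██          ┃                       
·····█····█····          ┃    ┏━━━━━━━━━━━━━━━━━━
█████··········          ┃    ┃ FileViewer       
·███████··█··██          ┃    ┠──────────────────
····███·····┏━━━━━━━━━━━━━━━━━━━━━━━━━━━━━━━━━━━┓
··········█·┃ FormWidget                        ┃
······█···█·┠───────────────────────────────────┨
━━━━━━━━━━━━┃> Active:     [ ]                  ┃
            ┃  Theme:      ( ) Light  (●) Dark  ┃
            ┃  Admin:      [x]                  ┃


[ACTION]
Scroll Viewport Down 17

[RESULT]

·███████··█··██          ┃    ┠──────────────────
····███·····┏━━━━━━━━━━━━━━━━━━━━━━━━━━━━━━━━━━━┓
··········█·┃ FormWidget                        ┃
······█···█·┠───────────────────────────────────┨
━━━━━━━━━━━━┃> Active:     [ ]                  ┃
            ┃  Theme:      ( ) Light  (●) Dark  ┃
            ┃  Admin:      [x]                  ┃
            ┃  Role:       [Guest             ▼]┃
            ┃  Notify:     [x]                  ┃
            ┃  Phone:      [                   ]┃
            ┗━━━━━━━━━━━━━━━━━━━━━━━━━━━━━━━━━━━┛
                              ┃  log_level: 60   
                              ┃  workers: 30     
                              ┃                  
                              ┃api:              
                              ┗━━━━━━━━━━━━━━━━━━
                                                 
                                                 
                                                 
                                                 
                                                 
                                                 
                                                 
                                                 


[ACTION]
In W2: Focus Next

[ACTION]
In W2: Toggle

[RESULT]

·███████··█··██          ┃    ┠──────────────────
····███·····┏━━━━━━━━━━━━━━━━━━━━━━━━━━━━━━━━━━━┓
··········█·┃ FormWidget                        ┃
······█···█·┠───────────────────────────────────┨
━━━━━━━━━━━━┃  Active:     [ ]                  ┃
            ┃> Theme:      ( ) Light  (●) Dark  ┃
            ┃  Admin:      [x]                  ┃
            ┃  Role:       [Guest             ▼]┃
            ┃  Notify:     [x]                  ┃
            ┃  Phone:      [                   ]┃
            ┗━━━━━━━━━━━━━━━━━━━━━━━━━━━━━━━━━━━┛
                              ┃  log_level: 60   
                              ┃  workers: 30     
                              ┃                  
                              ┃api:              
                              ┗━━━━━━━━━━━━━━━━━━
                                                 
                                                 
                                                 
                                                 
                                                 
                                                 
                                                 
                                                 


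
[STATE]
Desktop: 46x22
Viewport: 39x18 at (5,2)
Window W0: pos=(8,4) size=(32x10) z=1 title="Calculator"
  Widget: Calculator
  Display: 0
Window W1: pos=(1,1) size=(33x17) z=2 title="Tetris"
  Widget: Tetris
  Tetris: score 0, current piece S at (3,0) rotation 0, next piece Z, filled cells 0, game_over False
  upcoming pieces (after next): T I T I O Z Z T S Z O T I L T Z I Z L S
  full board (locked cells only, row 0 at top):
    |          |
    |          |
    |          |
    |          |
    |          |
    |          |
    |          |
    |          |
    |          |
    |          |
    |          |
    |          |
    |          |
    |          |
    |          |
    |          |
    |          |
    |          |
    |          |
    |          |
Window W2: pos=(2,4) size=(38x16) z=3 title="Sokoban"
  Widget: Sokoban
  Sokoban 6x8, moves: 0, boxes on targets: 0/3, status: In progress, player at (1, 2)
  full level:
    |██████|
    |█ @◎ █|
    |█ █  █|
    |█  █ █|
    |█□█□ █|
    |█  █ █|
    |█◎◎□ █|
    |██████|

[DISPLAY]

tris                        ┃          
────────────────────────────┨          
━━━━━━━━━━━━━━━━━━━━━━━━━━━━━━━━━━┓    
okoban                            ┃    
──────────────────────────────────┨    
████                              ┃    
@◎ █                              ┃    
█  █                              ┃    
 █ █                              ┃    
█□ █                              ┃    
 █ █                              ┃    
◎□ █                              ┃    
████                              ┃    
ves: 0  0/3                       ┃    
                                  ┃    
                                  ┃    
                                  ┃    
━━━━━━━━━━━━━━━━━━━━━━━━━━━━━━━━━━┛    


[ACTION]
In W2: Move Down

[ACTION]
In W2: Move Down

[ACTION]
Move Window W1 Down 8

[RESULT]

                                       
                                       
━━━━━━━━━━━━━━━━━━━━━━━━━━━━━━━━━━┓    
okoban                            ┃    
──────────────────────────────────┨    
████                              ┃    
@◎ █                              ┃    
█  █                              ┃    
 █ █                              ┃    
█□ █                              ┃    
 █ █                              ┃    
◎□ █                              ┃    
████                              ┃    
ves: 0  0/3                       ┃    
                                  ┃    
                                  ┃    
                                  ┃    
━━━━━━━━━━━━━━━━━━━━━━━━━━━━━━━━━━┛    


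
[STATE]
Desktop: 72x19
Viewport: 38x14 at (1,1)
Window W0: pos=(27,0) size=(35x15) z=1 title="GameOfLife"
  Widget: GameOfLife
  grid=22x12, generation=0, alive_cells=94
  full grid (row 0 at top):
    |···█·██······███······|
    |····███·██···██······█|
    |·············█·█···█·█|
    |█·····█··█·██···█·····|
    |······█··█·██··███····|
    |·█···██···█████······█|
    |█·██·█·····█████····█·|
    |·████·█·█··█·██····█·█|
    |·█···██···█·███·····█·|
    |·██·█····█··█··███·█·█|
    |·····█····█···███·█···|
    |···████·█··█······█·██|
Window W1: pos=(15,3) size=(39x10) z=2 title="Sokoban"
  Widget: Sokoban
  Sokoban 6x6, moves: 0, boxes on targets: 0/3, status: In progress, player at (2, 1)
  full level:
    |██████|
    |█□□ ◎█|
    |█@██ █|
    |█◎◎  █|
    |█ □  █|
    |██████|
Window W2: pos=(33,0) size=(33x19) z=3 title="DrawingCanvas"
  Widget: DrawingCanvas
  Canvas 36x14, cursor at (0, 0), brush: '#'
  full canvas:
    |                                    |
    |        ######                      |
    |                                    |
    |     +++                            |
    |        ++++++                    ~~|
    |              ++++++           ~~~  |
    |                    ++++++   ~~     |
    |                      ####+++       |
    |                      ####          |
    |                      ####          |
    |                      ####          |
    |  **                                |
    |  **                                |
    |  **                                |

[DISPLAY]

                          ┃ Game┃ Draw
                          ┠─────┠─────
              ┏━━━━━━━━━━━━━━━━━┃+    
              ┃ Sokoban         ┃     
              ┠─────────────────┃     
              ┃██████           ┃     
              ┃█□□ ◎█           ┃     
              ┃█@██ █           ┃     
              ┃█◎◎  █           ┃     
              ┃█ □  █           ┃     
              ┃██████           ┃     
              ┗━━━━━━━━━━━━━━━━━┃     
                          ┃·····┃     
                          ┗━━━━━┃  ** 


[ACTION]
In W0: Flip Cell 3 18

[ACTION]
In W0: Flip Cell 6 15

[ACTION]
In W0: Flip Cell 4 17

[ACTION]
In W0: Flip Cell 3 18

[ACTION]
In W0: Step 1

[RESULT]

                          ┃ Game┃ Draw
                          ┠─────┠─────
              ┏━━━━━━━━━━━━━━━━━┃+    
              ┃ Sokoban         ┃     
              ┠─────────────────┃     
              ┃██████           ┃     
              ┃█□□ ◎█           ┃     
              ┃█@██ █           ┃     
              ┃█◎◎  █           ┃     
              ┃█ □  █           ┃     
              ┃██████           ┃     
              ┗━━━━━━━━━━━━━━━━━┃     
                          ┃··█··┃     
                          ┗━━━━━┃  ** 


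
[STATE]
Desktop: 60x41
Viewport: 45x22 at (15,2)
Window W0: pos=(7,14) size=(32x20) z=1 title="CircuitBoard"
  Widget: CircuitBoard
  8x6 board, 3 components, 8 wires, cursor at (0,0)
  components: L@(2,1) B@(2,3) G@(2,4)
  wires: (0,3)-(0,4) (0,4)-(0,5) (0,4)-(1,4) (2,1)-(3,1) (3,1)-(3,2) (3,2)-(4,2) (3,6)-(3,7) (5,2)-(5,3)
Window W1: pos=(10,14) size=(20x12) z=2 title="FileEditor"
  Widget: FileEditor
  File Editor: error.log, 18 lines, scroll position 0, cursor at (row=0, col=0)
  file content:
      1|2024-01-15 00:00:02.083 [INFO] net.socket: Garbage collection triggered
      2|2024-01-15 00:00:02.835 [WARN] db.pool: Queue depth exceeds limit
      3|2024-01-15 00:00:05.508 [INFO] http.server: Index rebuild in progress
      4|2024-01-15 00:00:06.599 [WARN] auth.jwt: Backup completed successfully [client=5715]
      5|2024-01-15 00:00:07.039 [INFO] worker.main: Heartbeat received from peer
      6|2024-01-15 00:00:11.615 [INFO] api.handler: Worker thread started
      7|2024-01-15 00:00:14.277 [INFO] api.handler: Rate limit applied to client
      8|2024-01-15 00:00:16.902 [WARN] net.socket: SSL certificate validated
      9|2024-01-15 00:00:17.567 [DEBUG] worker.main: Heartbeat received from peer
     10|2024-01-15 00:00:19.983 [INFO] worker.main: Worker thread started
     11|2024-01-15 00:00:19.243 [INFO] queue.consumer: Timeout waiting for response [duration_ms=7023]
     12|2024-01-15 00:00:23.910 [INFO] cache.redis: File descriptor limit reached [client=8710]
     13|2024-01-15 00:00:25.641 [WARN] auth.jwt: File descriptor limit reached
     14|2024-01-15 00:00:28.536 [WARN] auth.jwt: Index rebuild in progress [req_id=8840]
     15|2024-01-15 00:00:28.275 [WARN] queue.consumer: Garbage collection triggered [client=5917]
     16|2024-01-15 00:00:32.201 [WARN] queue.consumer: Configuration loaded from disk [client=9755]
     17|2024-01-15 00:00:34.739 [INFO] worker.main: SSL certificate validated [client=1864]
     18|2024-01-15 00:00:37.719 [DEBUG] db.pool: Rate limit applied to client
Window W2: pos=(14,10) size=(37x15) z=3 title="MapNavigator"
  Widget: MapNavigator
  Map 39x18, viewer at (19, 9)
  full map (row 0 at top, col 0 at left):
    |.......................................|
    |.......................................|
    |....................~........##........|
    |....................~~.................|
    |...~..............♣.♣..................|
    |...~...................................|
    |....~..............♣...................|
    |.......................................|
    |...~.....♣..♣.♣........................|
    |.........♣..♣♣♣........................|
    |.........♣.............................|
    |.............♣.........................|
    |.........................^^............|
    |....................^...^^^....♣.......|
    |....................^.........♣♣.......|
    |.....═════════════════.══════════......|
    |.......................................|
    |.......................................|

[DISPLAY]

                                             
                                             
                                             
                                             
                                             
                                             
                                             
                                             
━━━━━━━━━━━━━━━━━━━━━━━━━━━━━━━━━━━┓         
 MapNavigator                      ┃         
───────────────────────────────────┨         
.~..............♣.♣................┃         
.~.................................┃         
..~..............♣.................┃         
...................................┃         
.~.....♣..♣.♣......................┃         
.......♣..♣♣♣....@.................┃         
.......♣...........................┃         
...........♣.......................┃         
.......................^^..........┃         
..................^...^^^....♣.....┃         
..................^.........♣♣.....┃         


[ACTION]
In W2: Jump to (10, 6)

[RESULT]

                                             
                                             
                                             
                                             
                                             
                                             
                                             
                                             
━━━━━━━━━━━━━━━━━━━━━━━━━━━━━━━━━━━┓         
 MapNavigator                      ┃         
───────────────────────────────────┨         
       ............................┃         
       ....................~.......┃         
       ....................~~......┃         
       ...~..............♣.♣.......┃         
       ...~........................┃         
       ....~.....@........♣........┃         
       ............................┃         
       ...~.....♣..♣.♣.............┃         
       .........♣..♣♣♣.............┃         
       .........♣..................┃         
       .............♣..............┃         


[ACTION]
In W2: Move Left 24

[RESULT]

                                             
                                             
                                             
                                             
                                             
                                             
                                             
                                             
━━━━━━━━━━━━━━━━━━━━━━━━━━━━━━━━━━━┓         
 MapNavigator                      ┃         
───────────────────────────────────┨         
                 ..................┃         
                 ..................┃         
                 ..................┃         
                 ...~..............┃         
                 ...~..............┃         
                 @...~.............┃         
                 ..................┃         
                 ...~.....♣..♣.♣...┃         
                 .........♣..♣♣♣...┃         
                 .........♣........┃         
                 .............♣....┃         


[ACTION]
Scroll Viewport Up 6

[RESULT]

                                             
                                             
                                             
                                             
                                             
                                             
                                             
                                             
                                             
                                             
━━━━━━━━━━━━━━━━━━━━━━━━━━━━━━━━━━━┓         
 MapNavigator                      ┃         
───────────────────────────────────┨         
                 ..................┃         
                 ..................┃         
                 ..................┃         
                 ...~..............┃         
                 ...~..............┃         
                 @...~.............┃         
                 ..................┃         
                 ...~.....♣..♣.♣...┃         
                 .........♣..♣♣♣...┃         


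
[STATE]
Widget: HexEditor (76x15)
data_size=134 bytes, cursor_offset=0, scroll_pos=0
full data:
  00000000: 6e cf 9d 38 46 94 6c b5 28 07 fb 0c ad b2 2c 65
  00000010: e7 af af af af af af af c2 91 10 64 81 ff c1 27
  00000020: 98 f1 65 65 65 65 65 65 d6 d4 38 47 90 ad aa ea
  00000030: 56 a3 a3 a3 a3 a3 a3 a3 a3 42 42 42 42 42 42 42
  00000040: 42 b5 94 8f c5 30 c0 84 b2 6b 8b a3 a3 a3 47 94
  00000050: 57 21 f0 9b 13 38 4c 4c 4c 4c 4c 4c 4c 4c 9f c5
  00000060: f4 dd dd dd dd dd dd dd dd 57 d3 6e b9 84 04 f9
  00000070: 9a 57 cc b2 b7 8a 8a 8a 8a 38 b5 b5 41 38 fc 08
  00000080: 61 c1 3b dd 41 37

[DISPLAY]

00000000  6E cf 9d 38 46 94 6c b5  28 07 fb 0c ad b2 2c 65  |n..8F.l.(.....,
00000010  e7 af af af af af af af  c2 91 10 64 81 ff c1 27  |...........d...
00000020  98 f1 65 65 65 65 65 65  d6 d4 38 47 90 ad aa ea  |..eeeeee..8G...
00000030  56 a3 a3 a3 a3 a3 a3 a3  a3 42 42 42 42 42 42 42  |V........BBBBBB
00000040  42 b5 94 8f c5 30 c0 84  b2 6b 8b a3 a3 a3 47 94  |B....0...k....G
00000050  57 21 f0 9b 13 38 4c 4c  4c 4c 4c 4c 4c 4c 9f c5  |W!...8LLLLLLLL.
00000060  f4 dd dd dd dd dd dd dd  dd 57 d3 6e b9 84 04 f9  |.........W.n...
00000070  9a 57 cc b2 b7 8a 8a 8a  8a 38 b5 b5 41 38 fc 08  |.W.......8..A8.
00000080  61 c1 3b dd 41 37                                 |a.;.A7         
                                                                            
                                                                            
                                                                            
                                                                            
                                                                            
                                                                            


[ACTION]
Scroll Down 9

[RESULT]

00000080  61 c1 3b dd 41 37                                 |a.;.A7         
                                                                            
                                                                            
                                                                            
                                                                            
                                                                            
                                                                            
                                                                            
                                                                            
                                                                            
                                                                            
                                                                            
                                                                            
                                                                            
                                                                            


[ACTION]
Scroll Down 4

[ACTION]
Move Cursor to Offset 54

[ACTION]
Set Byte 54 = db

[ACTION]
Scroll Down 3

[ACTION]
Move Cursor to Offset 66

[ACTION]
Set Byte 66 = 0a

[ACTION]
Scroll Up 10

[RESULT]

00000000  6e cf 9d 38 46 94 6c b5  28 07 fb 0c ad b2 2c 65  |n..8F.l.(.....,
00000010  e7 af af af af af af af  c2 91 10 64 81 ff c1 27  |...........d...
00000020  98 f1 65 65 65 65 65 65  d6 d4 38 47 90 ad aa ea  |..eeeeee..8G...
00000030  56 a3 a3 a3 a3 a3 db a3  a3 42 42 42 42 42 42 42  |V........BBBBBB
00000040  42 b5 0A 8f c5 30 c0 84  b2 6b 8b a3 a3 a3 47 94  |B....0...k....G
00000050  57 21 f0 9b 13 38 4c 4c  4c 4c 4c 4c 4c 4c 9f c5  |W!...8LLLLLLLL.
00000060  f4 dd dd dd dd dd dd dd  dd 57 d3 6e b9 84 04 f9  |.........W.n...
00000070  9a 57 cc b2 b7 8a 8a 8a  8a 38 b5 b5 41 38 fc 08  |.W.......8..A8.
00000080  61 c1 3b dd 41 37                                 |a.;.A7         
                                                                            
                                                                            
                                                                            
                                                                            
                                                                            
                                                                            


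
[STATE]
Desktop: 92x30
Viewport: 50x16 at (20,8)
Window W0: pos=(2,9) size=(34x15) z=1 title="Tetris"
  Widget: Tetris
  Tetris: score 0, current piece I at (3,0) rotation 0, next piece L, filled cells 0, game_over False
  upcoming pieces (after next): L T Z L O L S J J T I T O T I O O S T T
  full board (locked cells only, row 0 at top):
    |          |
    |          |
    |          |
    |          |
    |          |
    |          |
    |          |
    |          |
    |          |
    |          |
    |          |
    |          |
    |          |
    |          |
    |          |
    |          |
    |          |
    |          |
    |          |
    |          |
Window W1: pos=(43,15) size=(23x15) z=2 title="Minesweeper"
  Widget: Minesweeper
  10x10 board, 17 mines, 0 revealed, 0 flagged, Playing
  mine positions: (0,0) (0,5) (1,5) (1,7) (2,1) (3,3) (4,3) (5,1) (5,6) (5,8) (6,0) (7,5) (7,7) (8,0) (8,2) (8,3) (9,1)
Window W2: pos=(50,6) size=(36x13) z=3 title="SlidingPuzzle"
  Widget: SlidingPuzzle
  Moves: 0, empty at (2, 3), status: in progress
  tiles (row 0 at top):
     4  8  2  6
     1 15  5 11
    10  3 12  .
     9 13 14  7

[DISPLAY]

                              ┠───────────────────
━━━━━━━━━━━━━━━┓              ┃┌────┬────┬────┬───
               ┃              ┃│  4 │  8 │  2 │  6
───────────────┨              ┃├────┼────┼────┼───
               ┃              ┃│  1 │ 15 │  5 │ 11
               ┃              ┃├────┼────┼────┼───
               ┃              ┃│ 10 │  3 │ 12 │   
               ┃       ┏━━━━━━┃├────┼────┼────┼───
               ┃       ┃ Mines┃│  9 │ 13 │ 14 │  7
               ┃       ┠──────┃└────┴────┴────┴───
               ┃       ┃■■■■■■┗━━━━━━━━━━━━━━━━━━━
               ┃       ┃■■■■■■■■■■           ┃    
               ┃       ┃■■■■■■■■■■           ┃    
               ┃       ┃■■■■■■■■■■           ┃    
               ┃       ┃■■■■■■■■■■           ┃    
━━━━━━━━━━━━━━━┛       ┃■■■■■■■■■■           ┃    


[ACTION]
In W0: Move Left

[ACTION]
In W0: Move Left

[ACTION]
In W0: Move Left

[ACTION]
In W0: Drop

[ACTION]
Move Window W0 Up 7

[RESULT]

               ┃              ┠───────────────────
               ┃              ┃┌────┬────┬────┬───
               ┃              ┃│  4 │  8 │  2 │  6
               ┃              ┃├────┼────┼────┼───
               ┃              ┃│  1 │ 15 │  5 │ 11
               ┃              ┃├────┼────┼────┼───
               ┃              ┃│ 10 │  3 │ 12 │   
               ┃       ┏━━━━━━┃├────┼────┼────┼───
━━━━━━━━━━━━━━━┛       ┃ Mines┃│  9 │ 13 │ 14 │  7
                       ┠──────┃└────┴────┴────┴───
                       ┃■■■■■■┗━━━━━━━━━━━━━━━━━━━
                       ┃■■■■■■■■■■           ┃    
                       ┃■■■■■■■■■■           ┃    
                       ┃■■■■■■■■■■           ┃    
                       ┃■■■■■■■■■■           ┃    
                       ┃■■■■■■■■■■           ┃    


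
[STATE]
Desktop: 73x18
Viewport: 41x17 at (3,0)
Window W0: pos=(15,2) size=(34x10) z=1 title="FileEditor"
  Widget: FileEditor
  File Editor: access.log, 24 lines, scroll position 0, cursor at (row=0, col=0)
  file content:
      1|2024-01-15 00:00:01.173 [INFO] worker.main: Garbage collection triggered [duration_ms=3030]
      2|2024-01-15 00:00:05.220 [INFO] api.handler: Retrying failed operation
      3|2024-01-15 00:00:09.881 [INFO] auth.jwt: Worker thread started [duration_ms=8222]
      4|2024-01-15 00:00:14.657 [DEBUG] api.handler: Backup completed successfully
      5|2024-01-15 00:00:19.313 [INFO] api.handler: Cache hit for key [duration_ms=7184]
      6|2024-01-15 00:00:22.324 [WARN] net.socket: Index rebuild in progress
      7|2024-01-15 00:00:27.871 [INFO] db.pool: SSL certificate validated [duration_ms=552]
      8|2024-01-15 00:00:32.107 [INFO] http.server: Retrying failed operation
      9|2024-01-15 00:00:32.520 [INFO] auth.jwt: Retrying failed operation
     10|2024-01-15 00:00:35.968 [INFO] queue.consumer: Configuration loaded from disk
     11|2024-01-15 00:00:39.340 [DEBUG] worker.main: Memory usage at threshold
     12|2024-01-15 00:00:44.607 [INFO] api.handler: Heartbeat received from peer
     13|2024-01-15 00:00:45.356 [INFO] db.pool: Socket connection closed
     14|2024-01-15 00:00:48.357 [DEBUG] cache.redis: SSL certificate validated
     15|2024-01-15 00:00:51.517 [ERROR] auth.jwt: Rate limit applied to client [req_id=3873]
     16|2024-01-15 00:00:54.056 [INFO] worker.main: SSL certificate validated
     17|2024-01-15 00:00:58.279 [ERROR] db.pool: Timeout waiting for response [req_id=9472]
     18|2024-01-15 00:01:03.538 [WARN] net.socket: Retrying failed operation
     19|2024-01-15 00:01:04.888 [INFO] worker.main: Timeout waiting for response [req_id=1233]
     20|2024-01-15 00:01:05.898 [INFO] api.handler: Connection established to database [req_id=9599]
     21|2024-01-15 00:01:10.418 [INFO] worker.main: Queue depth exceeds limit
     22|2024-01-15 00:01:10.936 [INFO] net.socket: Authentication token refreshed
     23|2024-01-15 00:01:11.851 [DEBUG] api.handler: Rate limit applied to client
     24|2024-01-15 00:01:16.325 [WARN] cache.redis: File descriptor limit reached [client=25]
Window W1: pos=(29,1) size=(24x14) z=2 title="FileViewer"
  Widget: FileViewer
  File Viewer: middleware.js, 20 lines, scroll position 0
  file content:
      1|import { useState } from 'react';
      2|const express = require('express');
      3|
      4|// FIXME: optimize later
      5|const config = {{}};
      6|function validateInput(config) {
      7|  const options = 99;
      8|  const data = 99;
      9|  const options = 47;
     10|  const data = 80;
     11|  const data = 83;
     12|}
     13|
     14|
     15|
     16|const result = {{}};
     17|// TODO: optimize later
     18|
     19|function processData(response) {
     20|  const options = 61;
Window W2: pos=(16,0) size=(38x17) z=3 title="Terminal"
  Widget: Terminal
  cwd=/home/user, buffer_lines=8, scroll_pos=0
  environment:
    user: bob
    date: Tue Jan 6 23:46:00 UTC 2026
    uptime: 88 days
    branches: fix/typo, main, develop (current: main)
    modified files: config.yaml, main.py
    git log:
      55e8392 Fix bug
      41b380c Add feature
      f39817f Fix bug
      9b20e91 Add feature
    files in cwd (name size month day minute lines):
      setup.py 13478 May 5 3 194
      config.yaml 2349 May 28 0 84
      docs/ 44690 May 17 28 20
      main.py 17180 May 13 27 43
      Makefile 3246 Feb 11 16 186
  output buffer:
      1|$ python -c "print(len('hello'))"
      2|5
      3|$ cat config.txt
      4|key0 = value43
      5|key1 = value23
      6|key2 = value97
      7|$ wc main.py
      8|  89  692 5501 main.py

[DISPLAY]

             ┏━━━━━━━━━━━━━━━━━━━━━━━━━━━
             ┃ Terminal                  
            ┏┠───────────────────────────
            ┃┃$ python -c "print(len('hel
            ┠┃5                          
            ┃┃$ cat config.txt           
            ┃┃key0 = value43             
            ┃┃key1 = value23             
            ┃┃key2 = value97             
            ┃┃$ wc main.py               
            ┃┃  89  692 5501 main.py     
            ┗┃$ █                        
             ┃                           
             ┃                           
             ┃                           
             ┃                           
             ┗━━━━━━━━━━━━━━━━━━━━━━━━━━━


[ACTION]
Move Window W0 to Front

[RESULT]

             ┏━━━━━━━━━━━━━━━━━━━━━━━━━━━
             ┃ Terminal                  
            ┏━━━━━━━━━━━━━━━━━━━━━━━━━━━━
            ┃ FileEditor                 
            ┠────────────────────────────
            ┃█024-01-15 00:00:01.173 [INF
            ┃2024-01-15 00:00:05.220 [INF
            ┃2024-01-15 00:00:09.881 [INF
            ┃2024-01-15 00:00:14.657 [DEB
            ┃2024-01-15 00:00:19.313 [INF
            ┃2024-01-15 00:00:22.324 [WAR
            ┗━━━━━━━━━━━━━━━━━━━━━━━━━━━━
             ┃                           
             ┃                           
             ┃                           
             ┃                           
             ┗━━━━━━━━━━━━━━━━━━━━━━━━━━━


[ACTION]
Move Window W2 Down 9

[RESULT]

                                         
             ┏━━━━━━━━━━━━━━━━━━━━━━━━━━━
            ┏━━━━━━━━━━━━━━━━━━━━━━━━━━━━
            ┃ FileEditor                 
            ┠────────────────────────────
            ┃█024-01-15 00:00:01.173 [INF
            ┃2024-01-15 00:00:05.220 [INF
            ┃2024-01-15 00:00:09.881 [INF
            ┃2024-01-15 00:00:14.657 [DEB
            ┃2024-01-15 00:00:19.313 [INF
            ┃2024-01-15 00:00:22.324 [WAR
            ┗━━━━━━━━━━━━━━━━━━━━━━━━━━━━
             ┃$ █                        
             ┃                           
             ┃                           
             ┃                           
             ┃                           
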